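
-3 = -3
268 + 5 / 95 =5093 / 19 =268.05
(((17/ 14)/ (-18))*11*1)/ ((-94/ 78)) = 2431/ 3948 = 0.62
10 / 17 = 0.59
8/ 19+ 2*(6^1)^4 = 49256/ 19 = 2592.42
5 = 5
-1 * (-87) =87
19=19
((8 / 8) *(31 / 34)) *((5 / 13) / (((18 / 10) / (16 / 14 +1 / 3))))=24025 / 83538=0.29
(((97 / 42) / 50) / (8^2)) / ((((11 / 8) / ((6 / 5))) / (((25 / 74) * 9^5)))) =5727753 / 455840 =12.57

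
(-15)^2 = 225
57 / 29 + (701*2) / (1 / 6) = 244005 / 29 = 8413.97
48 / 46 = 24 / 23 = 1.04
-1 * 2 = -2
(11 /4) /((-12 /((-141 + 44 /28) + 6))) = 30.58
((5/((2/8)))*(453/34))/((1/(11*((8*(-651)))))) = -259514640/17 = -15265567.06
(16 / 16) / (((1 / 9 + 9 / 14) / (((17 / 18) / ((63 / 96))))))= 544 / 285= 1.91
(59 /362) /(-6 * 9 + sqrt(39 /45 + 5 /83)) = -1983285 /656897146 -59 * sqrt(1436730) /1313794292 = -0.00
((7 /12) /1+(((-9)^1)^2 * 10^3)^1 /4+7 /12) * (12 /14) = 121507 /7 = 17358.14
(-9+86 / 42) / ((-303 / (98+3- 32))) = 1.58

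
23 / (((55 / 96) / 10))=4416 / 11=401.45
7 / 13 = 0.54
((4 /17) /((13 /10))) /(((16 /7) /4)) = 0.32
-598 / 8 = -299 / 4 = -74.75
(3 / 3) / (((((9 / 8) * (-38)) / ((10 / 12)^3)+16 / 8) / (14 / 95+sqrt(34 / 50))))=-25 * sqrt(17) / 8984-175 / 85348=-0.01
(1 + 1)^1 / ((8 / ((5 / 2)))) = 5 / 8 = 0.62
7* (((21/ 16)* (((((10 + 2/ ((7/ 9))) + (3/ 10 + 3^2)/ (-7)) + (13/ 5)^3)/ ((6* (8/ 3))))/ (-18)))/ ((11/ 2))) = -117677/ 704000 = -0.17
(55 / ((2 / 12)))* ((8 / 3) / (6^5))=55 / 486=0.11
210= 210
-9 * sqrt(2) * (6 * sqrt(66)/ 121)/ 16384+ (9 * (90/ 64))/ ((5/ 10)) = 405/ 16-27 * sqrt(33)/ 495616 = 25.31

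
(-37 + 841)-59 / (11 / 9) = 8313 / 11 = 755.73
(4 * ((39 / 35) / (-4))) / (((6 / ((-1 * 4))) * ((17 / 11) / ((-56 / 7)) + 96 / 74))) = 84656 / 125825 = 0.67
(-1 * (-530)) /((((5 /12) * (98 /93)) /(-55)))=-3253140 /49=-66390.61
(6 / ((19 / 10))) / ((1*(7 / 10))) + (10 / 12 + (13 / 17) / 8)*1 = 295207 / 54264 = 5.44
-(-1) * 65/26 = 5/2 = 2.50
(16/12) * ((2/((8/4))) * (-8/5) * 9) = -96/5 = -19.20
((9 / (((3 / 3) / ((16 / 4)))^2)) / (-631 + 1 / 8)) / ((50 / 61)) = -35136 / 126175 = -0.28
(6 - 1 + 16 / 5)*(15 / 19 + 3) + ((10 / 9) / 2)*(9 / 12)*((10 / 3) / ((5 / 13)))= 59311 / 1710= 34.68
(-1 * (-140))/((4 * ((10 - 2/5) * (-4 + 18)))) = 25/96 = 0.26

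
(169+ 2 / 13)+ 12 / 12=2212 / 13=170.15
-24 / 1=-24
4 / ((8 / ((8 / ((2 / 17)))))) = 34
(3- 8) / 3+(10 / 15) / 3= -13 / 9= -1.44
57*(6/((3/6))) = 684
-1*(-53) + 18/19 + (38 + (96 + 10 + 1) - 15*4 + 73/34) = 91147/646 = 141.09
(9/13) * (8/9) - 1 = -5/13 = -0.38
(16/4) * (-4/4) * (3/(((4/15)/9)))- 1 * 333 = -738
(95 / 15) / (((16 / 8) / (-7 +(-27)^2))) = 2286.33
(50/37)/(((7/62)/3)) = 9300/259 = 35.91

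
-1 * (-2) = 2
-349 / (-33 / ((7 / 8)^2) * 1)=17101 / 2112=8.10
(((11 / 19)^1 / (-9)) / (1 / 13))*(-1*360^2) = 2059200 / 19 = 108378.95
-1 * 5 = -5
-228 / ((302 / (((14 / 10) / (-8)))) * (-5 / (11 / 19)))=-231 / 15100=-0.02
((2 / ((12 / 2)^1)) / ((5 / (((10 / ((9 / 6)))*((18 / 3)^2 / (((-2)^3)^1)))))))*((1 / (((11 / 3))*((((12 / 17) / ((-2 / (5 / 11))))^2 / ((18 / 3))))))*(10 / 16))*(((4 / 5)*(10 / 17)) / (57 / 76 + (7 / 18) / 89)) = -599148 / 12085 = -49.58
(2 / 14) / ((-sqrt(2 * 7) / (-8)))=4 * sqrt(14) / 49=0.31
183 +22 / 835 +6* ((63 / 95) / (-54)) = 2902544 / 15865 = 182.95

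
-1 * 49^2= -2401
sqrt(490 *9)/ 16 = 21 *sqrt(10)/ 16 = 4.15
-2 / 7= -0.29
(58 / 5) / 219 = 58 / 1095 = 0.05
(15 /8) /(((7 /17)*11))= 255 /616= 0.41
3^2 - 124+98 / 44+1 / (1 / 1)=-2459 / 22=-111.77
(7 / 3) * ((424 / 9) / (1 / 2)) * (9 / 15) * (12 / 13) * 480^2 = 364707840 / 13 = 28054449.23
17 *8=136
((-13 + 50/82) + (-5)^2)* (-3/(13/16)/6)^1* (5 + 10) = -62040/533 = -116.40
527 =527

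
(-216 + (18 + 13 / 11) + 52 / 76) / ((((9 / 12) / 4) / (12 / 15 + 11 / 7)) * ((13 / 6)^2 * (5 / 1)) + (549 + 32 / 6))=-217749504 / 617485693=-0.35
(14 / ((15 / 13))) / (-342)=-91 / 2565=-0.04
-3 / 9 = -0.33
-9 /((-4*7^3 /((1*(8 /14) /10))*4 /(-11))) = -99 /96040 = -0.00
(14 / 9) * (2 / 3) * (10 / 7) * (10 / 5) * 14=1120 / 27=41.48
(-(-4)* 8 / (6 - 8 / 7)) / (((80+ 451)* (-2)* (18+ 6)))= -7 / 27081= -0.00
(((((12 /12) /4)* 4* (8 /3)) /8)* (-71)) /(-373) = 0.06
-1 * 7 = -7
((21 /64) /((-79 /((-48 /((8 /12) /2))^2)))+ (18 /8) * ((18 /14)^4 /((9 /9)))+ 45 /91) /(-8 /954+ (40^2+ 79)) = -373954751325 /7899316247732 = -0.05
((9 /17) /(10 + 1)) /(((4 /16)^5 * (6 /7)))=10752 /187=57.50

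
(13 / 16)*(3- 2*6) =-117 / 16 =-7.31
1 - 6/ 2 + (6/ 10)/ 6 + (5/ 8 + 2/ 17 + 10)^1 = 6013/ 680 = 8.84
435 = 435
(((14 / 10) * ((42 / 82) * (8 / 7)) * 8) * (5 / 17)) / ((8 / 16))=2688 / 697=3.86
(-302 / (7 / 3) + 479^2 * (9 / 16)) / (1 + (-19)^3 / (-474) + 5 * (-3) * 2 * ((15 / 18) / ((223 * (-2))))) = 763183608237 / 91906304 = 8303.93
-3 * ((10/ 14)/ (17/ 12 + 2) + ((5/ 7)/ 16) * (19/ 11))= -6195/ 7216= -0.86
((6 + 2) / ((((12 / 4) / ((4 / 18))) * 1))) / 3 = 16 / 81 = 0.20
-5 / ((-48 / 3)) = 5 / 16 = 0.31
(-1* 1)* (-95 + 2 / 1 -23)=116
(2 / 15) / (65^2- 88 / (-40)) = 1 / 31704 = 0.00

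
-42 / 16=-21 / 8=-2.62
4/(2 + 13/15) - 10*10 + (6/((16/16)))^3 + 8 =5392/43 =125.40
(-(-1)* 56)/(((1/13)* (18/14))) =5096/9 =566.22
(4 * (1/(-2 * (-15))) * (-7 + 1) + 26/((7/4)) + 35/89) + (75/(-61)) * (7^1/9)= 7692254/570045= 13.49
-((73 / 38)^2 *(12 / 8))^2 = -255584169 / 8340544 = -30.64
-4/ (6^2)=-0.11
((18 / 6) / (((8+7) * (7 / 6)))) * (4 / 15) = 0.05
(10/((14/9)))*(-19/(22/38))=-16245/77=-210.97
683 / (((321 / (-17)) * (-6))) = 11611 / 1926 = 6.03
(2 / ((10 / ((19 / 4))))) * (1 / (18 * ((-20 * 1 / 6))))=-19 / 1200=-0.02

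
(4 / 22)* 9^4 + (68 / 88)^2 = 577657 / 484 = 1193.51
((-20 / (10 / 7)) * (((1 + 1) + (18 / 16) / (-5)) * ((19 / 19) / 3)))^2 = 247009 / 3600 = 68.61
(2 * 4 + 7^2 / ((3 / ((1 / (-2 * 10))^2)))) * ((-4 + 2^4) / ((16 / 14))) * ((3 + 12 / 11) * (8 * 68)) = 10334079 / 55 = 187892.35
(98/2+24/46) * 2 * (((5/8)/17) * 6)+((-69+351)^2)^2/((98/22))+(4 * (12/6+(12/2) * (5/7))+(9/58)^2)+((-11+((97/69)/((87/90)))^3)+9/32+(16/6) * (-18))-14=660566570726367067795/465289829984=1419688392.39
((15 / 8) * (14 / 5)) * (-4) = -21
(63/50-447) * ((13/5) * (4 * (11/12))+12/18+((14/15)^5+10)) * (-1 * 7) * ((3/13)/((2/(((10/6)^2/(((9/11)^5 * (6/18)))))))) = 10228745190467419/59787112500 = 171086.12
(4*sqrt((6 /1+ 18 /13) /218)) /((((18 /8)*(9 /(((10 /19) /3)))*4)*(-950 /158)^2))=199712*sqrt(4251) /295220791125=0.00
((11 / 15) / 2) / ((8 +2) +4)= 11 / 420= 0.03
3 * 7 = 21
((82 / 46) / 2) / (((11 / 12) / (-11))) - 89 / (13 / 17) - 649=-232048 / 299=-776.08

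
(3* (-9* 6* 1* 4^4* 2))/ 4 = -20736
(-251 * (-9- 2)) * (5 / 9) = 13805 / 9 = 1533.89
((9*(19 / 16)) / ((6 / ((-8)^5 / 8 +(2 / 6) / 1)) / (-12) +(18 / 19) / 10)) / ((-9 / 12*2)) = -22178035 / 295268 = -75.11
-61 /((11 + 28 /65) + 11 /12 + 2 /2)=-4.57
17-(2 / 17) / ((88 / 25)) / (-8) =101753 / 5984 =17.00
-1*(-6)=6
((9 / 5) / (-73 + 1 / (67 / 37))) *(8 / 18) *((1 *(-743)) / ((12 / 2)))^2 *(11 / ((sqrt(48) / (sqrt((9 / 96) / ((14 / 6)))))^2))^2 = -4475461243 / 311749509120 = -0.01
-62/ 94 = -31/ 47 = -0.66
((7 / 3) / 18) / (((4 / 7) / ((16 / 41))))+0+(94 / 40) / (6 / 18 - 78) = 300593 / 5158620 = 0.06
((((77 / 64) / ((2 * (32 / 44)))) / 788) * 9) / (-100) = -7623 / 80691200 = -0.00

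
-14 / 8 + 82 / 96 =-43 / 48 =-0.90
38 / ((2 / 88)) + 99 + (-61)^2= 5492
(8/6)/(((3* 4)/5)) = 0.56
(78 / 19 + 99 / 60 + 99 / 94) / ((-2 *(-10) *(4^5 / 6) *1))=364797 / 182886400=0.00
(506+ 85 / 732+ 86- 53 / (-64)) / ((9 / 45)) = 34722815 / 11712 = 2964.72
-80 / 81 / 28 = -20 / 567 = -0.04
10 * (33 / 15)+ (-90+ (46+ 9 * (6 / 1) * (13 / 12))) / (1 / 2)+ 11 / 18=929 / 18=51.61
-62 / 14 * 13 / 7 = -403 / 49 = -8.22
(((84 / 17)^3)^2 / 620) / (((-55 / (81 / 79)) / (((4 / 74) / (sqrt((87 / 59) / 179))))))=-4742523426816 * sqrt(918807) / 17442740879881075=-0.26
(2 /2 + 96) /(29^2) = 97 /841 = 0.12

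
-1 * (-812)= 812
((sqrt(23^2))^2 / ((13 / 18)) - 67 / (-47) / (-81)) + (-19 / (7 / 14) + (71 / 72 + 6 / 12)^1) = 275538193 / 395928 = 695.93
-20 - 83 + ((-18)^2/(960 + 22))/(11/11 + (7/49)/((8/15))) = -3581611/34861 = -102.74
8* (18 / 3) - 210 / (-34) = 54.18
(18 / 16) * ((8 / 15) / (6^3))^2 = 1 / 145800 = 0.00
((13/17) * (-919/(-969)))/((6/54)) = 35841/5491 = 6.53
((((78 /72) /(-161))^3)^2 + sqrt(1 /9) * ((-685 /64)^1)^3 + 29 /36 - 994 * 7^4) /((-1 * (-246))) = -9703.26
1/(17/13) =13/17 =0.76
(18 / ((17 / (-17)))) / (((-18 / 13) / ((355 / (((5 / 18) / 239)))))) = 3970746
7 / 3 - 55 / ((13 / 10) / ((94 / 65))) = -29837 / 507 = -58.85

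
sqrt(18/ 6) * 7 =12.12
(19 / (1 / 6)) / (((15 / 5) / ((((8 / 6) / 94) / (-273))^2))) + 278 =411915671774 / 1481711049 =278.00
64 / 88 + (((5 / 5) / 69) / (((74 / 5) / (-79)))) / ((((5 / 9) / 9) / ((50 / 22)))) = -39709 / 18722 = -2.12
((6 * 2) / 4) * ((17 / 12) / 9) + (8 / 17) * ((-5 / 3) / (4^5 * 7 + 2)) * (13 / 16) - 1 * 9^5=-59048.53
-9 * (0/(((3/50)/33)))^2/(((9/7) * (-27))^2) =0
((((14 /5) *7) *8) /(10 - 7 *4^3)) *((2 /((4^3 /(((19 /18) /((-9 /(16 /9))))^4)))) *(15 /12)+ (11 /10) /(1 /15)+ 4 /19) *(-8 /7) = 8034590951166752 /1175189301297441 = 6.84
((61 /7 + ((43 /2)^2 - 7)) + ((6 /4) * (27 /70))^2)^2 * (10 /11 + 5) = 1076591753485573 /845152000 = 1273843.94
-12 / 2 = -6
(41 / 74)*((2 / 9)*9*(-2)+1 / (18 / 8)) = -656 / 333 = -1.97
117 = 117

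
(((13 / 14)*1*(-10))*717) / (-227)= 46605 / 1589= 29.33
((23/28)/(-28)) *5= -115/784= -0.15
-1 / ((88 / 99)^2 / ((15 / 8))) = -1215 / 512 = -2.37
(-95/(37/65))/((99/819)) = -561925/407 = -1380.65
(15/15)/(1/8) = 8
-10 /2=-5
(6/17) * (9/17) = 54/289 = 0.19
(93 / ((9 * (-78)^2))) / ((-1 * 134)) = -31 / 2445768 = -0.00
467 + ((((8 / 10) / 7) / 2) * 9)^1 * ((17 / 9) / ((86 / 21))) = 100456 / 215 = 467.24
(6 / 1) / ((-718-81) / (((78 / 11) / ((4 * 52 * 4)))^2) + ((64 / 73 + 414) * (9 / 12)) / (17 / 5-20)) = -654372 / 1199675513233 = -0.00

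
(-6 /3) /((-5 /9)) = 18 /5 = 3.60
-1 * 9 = -9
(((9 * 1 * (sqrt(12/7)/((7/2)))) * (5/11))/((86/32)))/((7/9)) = 25920 * sqrt(21)/162239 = 0.73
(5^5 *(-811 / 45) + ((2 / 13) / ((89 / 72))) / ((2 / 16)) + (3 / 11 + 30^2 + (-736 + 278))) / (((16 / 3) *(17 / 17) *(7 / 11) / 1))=-400014052 / 24297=-16463.52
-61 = -61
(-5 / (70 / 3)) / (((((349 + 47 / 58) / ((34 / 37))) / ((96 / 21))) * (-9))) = 31552 / 110351871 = 0.00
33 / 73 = 0.45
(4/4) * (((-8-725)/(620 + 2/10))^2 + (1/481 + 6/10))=46228760173/23126963405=2.00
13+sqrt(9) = 16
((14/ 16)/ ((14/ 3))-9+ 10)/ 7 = 19/ 112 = 0.17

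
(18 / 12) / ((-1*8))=-3 / 16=-0.19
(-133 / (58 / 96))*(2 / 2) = -6384 / 29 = -220.14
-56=-56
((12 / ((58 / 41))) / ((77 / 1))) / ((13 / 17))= 4182 / 29029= 0.14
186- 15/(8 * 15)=1487/8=185.88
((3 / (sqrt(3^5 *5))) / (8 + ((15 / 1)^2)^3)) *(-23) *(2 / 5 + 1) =-161 *sqrt(15) / 2562892425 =-0.00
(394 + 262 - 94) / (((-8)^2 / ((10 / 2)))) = 1405 / 32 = 43.91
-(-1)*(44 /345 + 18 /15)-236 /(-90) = 4088 /1035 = 3.95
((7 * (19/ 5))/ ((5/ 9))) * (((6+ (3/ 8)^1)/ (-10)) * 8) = -61047/ 250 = -244.19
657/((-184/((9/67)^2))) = -53217/825976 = -0.06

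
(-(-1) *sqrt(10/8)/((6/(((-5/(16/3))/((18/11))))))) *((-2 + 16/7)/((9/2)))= -55 *sqrt(5)/18144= -0.01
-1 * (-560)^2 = -313600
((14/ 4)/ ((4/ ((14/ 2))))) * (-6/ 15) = -49/ 20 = -2.45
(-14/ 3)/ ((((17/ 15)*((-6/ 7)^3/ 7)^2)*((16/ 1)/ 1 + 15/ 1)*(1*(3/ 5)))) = -1008840175/ 36881568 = -27.35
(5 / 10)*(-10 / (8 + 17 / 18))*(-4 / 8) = 45 / 161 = 0.28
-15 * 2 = -30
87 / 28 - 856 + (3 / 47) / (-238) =-19080925 / 22372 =-852.89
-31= -31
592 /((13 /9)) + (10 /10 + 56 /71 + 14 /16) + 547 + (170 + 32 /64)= 8343993 /7384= 1130.01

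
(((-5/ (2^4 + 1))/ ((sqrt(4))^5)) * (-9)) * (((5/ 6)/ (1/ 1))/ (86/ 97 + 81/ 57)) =138225/ 4627264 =0.03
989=989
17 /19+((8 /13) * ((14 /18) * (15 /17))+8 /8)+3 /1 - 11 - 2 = -96782 /12597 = -7.68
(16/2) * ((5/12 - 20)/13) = -470/39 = -12.05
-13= -13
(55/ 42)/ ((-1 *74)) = -0.02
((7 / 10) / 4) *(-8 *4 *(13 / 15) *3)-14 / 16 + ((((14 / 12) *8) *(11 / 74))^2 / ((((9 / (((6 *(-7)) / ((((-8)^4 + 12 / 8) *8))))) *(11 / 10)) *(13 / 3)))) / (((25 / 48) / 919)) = -24719275637 / 1591051800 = -15.54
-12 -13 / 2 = -37 / 2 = -18.50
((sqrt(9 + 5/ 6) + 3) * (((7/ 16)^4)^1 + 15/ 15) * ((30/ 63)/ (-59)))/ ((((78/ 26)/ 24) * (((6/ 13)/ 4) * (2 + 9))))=-4415905 * sqrt(354)/ 502419456 - 4415905/ 27912192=-0.32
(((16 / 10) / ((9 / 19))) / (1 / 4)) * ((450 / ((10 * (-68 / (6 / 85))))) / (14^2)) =-228 / 70805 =-0.00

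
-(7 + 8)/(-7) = 15/7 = 2.14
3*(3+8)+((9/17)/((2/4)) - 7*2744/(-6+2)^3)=45449/136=334.18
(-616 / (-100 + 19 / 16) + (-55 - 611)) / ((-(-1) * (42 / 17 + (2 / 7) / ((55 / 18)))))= -200794825 / 780363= -257.31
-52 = -52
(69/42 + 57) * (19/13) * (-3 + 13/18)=-639559/3276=-195.23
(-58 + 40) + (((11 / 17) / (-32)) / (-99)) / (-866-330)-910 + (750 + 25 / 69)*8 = 29716657151 / 5855616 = 5074.90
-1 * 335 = -335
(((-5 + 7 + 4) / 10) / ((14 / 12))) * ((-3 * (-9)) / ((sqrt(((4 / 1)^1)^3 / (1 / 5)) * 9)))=27 * sqrt(5) / 700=0.09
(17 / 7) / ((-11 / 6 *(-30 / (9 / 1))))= 153 / 385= 0.40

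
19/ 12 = 1.58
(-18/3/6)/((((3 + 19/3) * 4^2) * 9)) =-1/1344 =-0.00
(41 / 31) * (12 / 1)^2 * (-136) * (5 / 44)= -1003680 / 341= -2943.34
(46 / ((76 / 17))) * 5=1955 / 38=51.45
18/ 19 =0.95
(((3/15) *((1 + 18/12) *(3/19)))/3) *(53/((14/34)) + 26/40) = 18111/5320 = 3.40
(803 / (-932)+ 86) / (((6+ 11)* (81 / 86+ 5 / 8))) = 6824014 / 2134979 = 3.20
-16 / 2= -8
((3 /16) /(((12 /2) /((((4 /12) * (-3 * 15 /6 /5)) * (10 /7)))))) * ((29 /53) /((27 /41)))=-5945 /320544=-0.02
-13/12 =-1.08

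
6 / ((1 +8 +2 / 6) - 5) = 18 / 13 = 1.38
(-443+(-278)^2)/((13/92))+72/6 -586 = 543223.85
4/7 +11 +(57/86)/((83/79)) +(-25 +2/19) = -12049637/949354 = -12.69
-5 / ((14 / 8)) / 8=-5 / 14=-0.36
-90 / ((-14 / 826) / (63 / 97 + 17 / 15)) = 918276 / 97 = 9466.76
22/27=0.81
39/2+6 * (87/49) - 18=1191/98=12.15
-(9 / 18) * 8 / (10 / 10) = -4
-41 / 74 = -0.55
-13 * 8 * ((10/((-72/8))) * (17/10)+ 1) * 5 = 4160/9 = 462.22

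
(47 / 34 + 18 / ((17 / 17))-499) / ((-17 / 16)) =130456 / 289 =451.40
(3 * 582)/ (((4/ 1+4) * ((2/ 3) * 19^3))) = 0.05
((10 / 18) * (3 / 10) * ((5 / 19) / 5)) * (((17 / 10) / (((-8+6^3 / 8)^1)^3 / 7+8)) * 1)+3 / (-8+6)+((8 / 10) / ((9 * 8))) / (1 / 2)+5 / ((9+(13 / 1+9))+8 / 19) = -229843261 / 174304100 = -1.32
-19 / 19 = -1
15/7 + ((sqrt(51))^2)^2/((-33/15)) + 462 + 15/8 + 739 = 14011/616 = 22.75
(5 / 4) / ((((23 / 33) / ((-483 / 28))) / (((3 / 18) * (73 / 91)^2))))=-879285 / 264992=-3.32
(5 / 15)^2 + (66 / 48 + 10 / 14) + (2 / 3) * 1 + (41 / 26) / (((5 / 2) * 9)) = 96221 / 32760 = 2.94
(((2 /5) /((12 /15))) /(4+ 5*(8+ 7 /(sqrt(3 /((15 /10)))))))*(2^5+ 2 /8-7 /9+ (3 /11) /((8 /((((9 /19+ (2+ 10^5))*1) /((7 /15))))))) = 772834193 /6336918-3864170965*sqrt(2) /79664112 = 53.36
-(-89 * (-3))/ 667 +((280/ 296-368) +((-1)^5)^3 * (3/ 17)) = -154236939/ 419543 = -367.63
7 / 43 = 0.16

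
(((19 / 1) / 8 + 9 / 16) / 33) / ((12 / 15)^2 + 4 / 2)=1175 / 34848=0.03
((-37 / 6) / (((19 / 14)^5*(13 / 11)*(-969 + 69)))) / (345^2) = 27361796 / 2586147672493125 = 0.00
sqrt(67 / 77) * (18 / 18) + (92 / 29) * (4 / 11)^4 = 23552 / 424589 + sqrt(5159) / 77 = 0.99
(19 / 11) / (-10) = -19 / 110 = -0.17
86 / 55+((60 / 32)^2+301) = 306.08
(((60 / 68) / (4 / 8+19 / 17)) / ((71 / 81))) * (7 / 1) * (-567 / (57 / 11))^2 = 52153.69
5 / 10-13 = -25 / 2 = -12.50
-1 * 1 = -1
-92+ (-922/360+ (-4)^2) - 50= -23141/180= -128.56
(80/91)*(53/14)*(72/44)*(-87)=-3319920/7007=-473.80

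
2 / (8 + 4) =1 / 6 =0.17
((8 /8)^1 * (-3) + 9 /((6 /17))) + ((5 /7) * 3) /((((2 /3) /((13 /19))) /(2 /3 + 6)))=9885 /266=37.16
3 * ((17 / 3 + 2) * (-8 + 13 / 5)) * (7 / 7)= -621 / 5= -124.20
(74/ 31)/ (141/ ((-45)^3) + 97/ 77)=86538375/ 45612718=1.90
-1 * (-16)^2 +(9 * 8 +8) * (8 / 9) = -1664 / 9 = -184.89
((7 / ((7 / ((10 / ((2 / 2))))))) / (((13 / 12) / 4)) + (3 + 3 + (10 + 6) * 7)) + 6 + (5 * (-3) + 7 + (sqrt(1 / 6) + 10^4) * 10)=100157.01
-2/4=-1/2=-0.50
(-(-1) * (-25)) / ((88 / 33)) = -75 / 8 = -9.38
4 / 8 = 1 / 2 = 0.50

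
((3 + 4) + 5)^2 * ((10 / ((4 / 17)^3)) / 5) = 44217 / 2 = 22108.50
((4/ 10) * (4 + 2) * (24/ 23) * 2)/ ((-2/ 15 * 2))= -432/ 23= -18.78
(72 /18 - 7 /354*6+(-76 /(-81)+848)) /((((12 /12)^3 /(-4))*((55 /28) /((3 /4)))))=-22823500 /17523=-1302.49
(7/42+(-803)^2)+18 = 3868963/6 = 644827.17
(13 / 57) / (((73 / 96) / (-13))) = -5408 / 1387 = -3.90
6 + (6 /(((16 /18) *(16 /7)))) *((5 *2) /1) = 1137 /32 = 35.53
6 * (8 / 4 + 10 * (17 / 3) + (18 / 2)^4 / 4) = 20387 / 2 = 10193.50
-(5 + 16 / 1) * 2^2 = -84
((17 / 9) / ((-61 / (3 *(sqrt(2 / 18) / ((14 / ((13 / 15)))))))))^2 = 48841 / 13291784100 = 0.00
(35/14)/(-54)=-5/108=-0.05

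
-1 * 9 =-9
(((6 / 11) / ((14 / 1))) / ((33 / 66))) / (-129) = -2 / 3311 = -0.00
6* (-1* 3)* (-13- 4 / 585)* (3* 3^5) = 11093922 / 65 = 170675.72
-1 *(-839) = 839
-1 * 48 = -48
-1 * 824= -824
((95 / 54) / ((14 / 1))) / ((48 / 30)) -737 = -4456901 / 6048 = -736.92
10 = 10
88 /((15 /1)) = 88 /15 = 5.87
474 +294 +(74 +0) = 842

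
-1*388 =-388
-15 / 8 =-1.88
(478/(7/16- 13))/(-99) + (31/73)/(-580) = 323199451/842523660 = 0.38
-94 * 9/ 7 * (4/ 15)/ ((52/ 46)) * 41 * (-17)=19871.39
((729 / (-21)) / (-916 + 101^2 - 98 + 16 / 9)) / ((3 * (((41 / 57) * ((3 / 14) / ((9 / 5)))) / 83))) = -20693394 / 16953295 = -1.22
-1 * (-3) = 3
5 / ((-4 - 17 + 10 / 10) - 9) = -5 / 29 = -0.17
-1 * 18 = -18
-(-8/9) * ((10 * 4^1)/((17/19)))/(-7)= -6080/1071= -5.68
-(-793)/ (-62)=-793/ 62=-12.79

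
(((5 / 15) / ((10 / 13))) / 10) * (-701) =-9113 / 300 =-30.38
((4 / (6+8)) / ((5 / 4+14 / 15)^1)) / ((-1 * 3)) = -40 / 917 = -0.04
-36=-36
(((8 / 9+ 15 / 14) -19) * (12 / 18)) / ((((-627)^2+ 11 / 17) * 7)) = -36499 / 8841878892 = -0.00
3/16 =0.19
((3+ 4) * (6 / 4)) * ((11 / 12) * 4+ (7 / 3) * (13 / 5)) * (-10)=-1022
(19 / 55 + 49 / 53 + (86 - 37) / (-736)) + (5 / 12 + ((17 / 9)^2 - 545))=-93808879243 / 173780640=-539.81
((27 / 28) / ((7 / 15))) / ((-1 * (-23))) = 405 / 4508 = 0.09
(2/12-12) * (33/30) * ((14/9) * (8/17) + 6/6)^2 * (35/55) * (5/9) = -34901825/2528172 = -13.81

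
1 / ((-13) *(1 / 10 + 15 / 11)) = -110 / 2093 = -0.05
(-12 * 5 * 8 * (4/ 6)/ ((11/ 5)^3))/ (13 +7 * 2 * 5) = -40000/ 110473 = -0.36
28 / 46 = 14 / 23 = 0.61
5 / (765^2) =1 / 117045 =0.00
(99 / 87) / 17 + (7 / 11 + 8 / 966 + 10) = 28056944 / 2619309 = 10.71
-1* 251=-251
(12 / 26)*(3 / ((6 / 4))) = 12 / 13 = 0.92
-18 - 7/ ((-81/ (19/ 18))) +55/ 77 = -175487/ 10206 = -17.19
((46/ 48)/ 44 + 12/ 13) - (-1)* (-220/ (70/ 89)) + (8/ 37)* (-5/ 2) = -993101119/ 3555552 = -279.31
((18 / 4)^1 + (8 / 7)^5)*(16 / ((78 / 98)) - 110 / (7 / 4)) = -1265238964 / 4588311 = -275.75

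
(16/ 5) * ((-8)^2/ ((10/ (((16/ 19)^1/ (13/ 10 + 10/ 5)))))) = 16384/ 3135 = 5.23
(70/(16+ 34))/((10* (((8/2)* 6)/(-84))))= -49/100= -0.49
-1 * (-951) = 951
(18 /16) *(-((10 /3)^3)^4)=-125000000000 /59049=-2116885.98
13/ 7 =1.86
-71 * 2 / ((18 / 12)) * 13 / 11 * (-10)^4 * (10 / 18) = -184600000 / 297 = -621548.82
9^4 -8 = 6553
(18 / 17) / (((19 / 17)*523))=18 / 9937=0.00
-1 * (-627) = 627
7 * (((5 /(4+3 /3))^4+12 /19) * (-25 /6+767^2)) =765946853 /114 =6718832.04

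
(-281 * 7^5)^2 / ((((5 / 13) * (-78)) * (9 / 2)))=-22304528136289 / 135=-165218726935.47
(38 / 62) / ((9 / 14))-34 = -9220 / 279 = -33.05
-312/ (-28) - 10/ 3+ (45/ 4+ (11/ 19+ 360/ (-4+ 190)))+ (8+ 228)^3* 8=5202602746241/ 49476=105154069.57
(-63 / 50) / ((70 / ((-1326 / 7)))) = 5967 / 1750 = 3.41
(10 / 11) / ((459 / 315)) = 350 / 561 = 0.62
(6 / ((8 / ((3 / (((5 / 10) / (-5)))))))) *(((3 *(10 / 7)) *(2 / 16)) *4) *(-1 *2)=675 / 7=96.43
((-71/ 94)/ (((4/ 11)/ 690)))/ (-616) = 2.33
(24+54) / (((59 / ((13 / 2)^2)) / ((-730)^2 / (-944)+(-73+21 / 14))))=-989302509 / 27848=-35525.08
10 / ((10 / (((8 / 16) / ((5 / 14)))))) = 7 / 5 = 1.40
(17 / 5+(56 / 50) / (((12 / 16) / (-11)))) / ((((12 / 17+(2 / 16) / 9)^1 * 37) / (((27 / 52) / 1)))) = -0.25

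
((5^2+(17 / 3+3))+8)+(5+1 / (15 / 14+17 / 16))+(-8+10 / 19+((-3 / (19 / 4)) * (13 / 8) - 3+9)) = 64007 / 1434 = 44.64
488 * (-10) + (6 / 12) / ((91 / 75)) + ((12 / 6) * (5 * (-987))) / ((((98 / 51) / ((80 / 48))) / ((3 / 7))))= -10890745 / 1274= -8548.47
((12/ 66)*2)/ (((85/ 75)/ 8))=480/ 187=2.57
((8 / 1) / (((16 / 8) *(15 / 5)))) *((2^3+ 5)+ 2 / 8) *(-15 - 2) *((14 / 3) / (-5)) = 12614 / 45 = 280.31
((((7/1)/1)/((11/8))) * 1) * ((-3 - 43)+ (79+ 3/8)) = 1869/11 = 169.91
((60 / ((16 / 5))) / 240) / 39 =5 / 2496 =0.00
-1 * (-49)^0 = -1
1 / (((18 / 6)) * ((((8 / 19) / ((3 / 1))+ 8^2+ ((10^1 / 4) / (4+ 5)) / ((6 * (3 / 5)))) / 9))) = 18468 / 395323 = 0.05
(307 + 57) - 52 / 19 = 6864 / 19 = 361.26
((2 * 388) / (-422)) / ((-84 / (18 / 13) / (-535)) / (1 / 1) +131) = -622740 / 44402207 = -0.01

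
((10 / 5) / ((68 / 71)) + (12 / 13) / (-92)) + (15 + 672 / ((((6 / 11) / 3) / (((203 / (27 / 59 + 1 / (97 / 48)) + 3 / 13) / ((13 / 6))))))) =3800094301459 / 10440482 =363976.90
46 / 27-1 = 19 / 27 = 0.70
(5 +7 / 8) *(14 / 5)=329 / 20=16.45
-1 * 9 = -9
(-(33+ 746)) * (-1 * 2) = 1558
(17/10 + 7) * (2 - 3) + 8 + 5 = 43/10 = 4.30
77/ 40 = 1.92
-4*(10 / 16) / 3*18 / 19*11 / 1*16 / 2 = -1320 / 19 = -69.47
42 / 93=14 / 31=0.45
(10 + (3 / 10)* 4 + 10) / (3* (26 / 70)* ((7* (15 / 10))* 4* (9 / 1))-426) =-53 / 12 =-4.42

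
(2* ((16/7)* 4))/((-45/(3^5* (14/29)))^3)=-987614208/3048625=-323.95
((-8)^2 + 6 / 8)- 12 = 211 / 4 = 52.75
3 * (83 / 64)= 3.89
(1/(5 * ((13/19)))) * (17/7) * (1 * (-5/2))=-1.77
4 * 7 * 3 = 84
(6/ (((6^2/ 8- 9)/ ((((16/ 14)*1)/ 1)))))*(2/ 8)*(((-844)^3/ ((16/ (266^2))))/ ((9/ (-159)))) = -161041737313408/ 9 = -17893526368156.44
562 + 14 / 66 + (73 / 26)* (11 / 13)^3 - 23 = 1019635247 / 1885026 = 540.91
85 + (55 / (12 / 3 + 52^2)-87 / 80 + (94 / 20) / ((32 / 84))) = 65175 / 677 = 96.27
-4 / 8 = -1 / 2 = -0.50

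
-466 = -466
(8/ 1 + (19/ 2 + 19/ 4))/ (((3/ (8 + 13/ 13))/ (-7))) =-1869/ 4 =-467.25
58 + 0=58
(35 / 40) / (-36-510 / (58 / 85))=-203 / 181752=-0.00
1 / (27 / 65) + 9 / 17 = 1348 / 459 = 2.94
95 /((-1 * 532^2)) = -5 /14896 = -0.00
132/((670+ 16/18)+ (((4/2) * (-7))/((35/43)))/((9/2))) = 990/5003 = 0.20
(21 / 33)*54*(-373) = -140994 / 11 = -12817.64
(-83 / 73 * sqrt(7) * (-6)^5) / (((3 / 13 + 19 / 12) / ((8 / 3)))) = 268489728 * sqrt(7) / 20659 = 34384.87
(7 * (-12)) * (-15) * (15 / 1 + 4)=23940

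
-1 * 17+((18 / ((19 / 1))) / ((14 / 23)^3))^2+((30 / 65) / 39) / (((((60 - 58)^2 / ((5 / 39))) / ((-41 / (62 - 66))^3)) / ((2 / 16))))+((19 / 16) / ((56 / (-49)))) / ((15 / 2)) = 799922178532921 / 1433232720890880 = 0.56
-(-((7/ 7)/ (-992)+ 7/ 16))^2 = -187489/ 984064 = -0.19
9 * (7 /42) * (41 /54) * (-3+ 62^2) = 157481 /36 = 4374.47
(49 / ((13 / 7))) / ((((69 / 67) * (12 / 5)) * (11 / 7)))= 804335 / 118404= 6.79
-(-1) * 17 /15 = 17 /15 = 1.13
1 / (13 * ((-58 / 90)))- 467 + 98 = -139158 / 377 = -369.12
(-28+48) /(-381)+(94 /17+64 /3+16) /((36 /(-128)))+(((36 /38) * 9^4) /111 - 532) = -25754122282 /40979979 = -628.46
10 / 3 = 3.33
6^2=36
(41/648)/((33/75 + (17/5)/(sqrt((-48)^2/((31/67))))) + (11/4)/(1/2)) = 36260400/3403937753 - 174250 * sqrt(2077)/91906319331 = 0.01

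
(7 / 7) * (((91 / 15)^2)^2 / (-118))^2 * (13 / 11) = 61132828589969773 / 392542579687500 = 155.74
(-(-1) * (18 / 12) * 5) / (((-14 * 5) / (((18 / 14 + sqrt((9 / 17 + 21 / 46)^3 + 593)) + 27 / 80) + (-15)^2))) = -380727 / 15680-3 * sqrt(222117631884170) / 17122672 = -26.89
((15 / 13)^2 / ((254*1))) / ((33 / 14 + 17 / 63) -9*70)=-14175 / 1696628687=-0.00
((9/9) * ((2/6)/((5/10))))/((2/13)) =13/3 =4.33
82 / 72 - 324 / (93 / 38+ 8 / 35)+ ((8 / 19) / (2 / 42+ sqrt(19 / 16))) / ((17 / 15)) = -41515802293729 / 346094826876+ 211680 * sqrt(19) / 2701249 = -119.61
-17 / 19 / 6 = -17 / 114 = -0.15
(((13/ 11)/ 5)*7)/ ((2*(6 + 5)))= 91/ 1210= 0.08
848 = 848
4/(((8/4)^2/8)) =8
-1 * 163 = -163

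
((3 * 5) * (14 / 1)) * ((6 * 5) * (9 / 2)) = 28350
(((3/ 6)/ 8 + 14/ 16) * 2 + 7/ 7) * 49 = 1127/ 8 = 140.88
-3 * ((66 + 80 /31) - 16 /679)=-4329174 /21049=-205.67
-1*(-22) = 22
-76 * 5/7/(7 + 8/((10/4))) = -1900/357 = -5.32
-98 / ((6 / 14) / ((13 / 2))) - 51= -4612 / 3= -1537.33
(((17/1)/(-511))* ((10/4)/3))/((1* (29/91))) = -1105/12702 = -0.09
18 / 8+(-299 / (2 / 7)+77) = -3869 / 4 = -967.25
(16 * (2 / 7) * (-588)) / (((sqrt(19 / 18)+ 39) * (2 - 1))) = -1886976 / 27359+ 8064 * sqrt(38) / 27359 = -67.15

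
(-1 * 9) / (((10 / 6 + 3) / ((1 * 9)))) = -243 / 14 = -17.36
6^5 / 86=3888 / 43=90.42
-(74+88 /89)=-74.99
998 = 998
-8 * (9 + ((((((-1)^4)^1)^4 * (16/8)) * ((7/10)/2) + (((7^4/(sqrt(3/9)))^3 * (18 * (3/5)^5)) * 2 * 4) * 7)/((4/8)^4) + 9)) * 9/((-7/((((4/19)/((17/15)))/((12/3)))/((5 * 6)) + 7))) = 23772888/11305 + 3785433069113091099648 * sqrt(3)/1009375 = 6495665539920629.81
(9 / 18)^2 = 1 / 4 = 0.25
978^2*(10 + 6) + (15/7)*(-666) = 107116218/7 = 15302316.86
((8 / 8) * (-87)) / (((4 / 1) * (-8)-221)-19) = 87 / 272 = 0.32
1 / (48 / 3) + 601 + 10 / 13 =125181 / 208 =601.83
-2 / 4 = -1 / 2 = -0.50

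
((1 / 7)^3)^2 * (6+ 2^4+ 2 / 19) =60 / 319333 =0.00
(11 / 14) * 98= 77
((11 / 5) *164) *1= 1804 / 5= 360.80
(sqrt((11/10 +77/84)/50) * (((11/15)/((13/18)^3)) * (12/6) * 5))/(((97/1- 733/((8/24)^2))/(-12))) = 117612 * sqrt(30)/89253125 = 0.01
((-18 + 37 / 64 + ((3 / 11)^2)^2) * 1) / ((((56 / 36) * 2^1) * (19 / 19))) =-146875779 / 26236672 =-5.60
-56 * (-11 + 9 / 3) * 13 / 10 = 2912 / 5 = 582.40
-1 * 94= -94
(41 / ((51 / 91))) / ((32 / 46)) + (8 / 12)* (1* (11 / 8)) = 86561 / 816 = 106.08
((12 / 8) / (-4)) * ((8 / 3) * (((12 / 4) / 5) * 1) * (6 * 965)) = -3474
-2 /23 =-0.09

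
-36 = -36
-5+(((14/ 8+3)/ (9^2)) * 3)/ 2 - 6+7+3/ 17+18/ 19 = -194527/ 69768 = -2.79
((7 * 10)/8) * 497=4348.75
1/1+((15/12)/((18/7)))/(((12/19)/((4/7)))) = 311/216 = 1.44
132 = 132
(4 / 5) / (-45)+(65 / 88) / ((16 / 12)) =42467 / 79200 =0.54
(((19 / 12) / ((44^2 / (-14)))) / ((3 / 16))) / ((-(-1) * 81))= -133 / 176418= -0.00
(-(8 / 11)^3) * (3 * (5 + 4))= -13824 / 1331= -10.39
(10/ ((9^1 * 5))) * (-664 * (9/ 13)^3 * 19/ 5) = -2043792/ 10985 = -186.05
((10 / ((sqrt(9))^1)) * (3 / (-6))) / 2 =-5 / 6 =-0.83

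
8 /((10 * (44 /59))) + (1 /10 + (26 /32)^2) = 25807 /14080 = 1.83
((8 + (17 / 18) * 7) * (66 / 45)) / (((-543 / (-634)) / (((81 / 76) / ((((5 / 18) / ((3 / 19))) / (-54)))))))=-1337104098 / 1633525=-818.54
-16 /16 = -1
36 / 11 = 3.27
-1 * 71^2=-5041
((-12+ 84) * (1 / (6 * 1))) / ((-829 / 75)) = -900 / 829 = -1.09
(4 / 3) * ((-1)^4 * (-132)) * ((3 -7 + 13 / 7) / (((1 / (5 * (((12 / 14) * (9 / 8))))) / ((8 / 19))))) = 712800 / 931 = 765.63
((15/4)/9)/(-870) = -1/2088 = -0.00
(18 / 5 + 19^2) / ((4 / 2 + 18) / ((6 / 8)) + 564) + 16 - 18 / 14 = 950863 / 62020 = 15.33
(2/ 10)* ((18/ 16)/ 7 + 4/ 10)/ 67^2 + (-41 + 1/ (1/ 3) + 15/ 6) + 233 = 1241208657/ 6284600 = 197.50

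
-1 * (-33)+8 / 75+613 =48458 / 75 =646.11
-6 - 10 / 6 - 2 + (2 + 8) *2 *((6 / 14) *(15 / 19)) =-2.90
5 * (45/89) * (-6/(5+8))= -1350/1157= -1.17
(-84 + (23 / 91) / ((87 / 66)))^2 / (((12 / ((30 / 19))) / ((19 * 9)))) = 1100613800250 / 6964321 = 158036.05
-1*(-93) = 93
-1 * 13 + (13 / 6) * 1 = -10.83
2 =2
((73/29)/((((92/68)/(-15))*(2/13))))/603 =-80665/268134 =-0.30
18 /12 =3 /2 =1.50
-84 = -84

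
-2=-2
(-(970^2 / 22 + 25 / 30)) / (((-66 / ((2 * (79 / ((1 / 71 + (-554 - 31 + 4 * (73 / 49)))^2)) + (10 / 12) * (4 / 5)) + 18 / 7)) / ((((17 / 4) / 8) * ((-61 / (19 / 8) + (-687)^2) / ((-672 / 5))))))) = -14137234456082465541994177075 / 3611077536301928275968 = -3914962.86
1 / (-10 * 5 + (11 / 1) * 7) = 1 / 27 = 0.04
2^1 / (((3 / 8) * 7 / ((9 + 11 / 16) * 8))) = 1240 / 21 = 59.05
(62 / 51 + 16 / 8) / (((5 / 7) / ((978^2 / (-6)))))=-717675.58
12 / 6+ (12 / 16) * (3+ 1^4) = 5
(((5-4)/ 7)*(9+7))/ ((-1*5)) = -16/ 35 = -0.46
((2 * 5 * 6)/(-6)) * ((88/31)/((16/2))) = -110/31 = -3.55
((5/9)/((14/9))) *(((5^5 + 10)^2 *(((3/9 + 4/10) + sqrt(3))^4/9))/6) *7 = 382470836 *sqrt(3)/81 + 10486890799/1215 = 16809691.03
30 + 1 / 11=331 / 11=30.09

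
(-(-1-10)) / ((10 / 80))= 88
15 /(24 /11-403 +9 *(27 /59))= -9735 /257458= -0.04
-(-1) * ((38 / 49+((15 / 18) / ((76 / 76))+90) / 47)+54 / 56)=101491 / 27636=3.67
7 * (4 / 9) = 28 / 9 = 3.11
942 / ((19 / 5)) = 247.89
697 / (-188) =-697 / 188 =-3.71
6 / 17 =0.35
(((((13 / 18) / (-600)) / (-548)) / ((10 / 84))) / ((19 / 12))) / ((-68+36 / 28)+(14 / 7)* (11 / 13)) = -8281 / 46205853000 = -0.00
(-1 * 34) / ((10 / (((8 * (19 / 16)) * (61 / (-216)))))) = 19703 / 2160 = 9.12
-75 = -75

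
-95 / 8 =-11.88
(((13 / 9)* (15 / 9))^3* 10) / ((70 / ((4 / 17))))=0.47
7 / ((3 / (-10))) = -70 / 3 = -23.33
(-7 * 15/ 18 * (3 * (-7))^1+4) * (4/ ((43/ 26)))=13156/ 43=305.95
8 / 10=4 / 5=0.80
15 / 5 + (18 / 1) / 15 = 21 / 5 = 4.20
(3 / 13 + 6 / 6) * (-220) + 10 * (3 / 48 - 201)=-237135 / 104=-2280.14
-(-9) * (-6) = -54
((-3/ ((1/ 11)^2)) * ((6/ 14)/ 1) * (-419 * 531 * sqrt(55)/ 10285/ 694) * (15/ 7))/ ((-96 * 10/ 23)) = -46055223 * sqrt(55)/ 184992640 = -1.85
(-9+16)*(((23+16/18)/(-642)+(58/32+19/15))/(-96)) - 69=-1535860279/22187520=-69.22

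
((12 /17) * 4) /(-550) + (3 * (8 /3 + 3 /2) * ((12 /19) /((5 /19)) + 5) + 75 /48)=7035491 /74800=94.06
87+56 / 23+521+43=15029 / 23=653.43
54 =54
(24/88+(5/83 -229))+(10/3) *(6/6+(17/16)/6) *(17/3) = -81420571/394416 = -206.43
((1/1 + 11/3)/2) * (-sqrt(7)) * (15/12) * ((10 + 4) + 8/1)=-385 * sqrt(7)/6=-169.77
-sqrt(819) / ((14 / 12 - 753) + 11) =18* sqrt(91) / 4445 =0.04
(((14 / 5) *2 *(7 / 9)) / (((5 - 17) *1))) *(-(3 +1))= 196 / 135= 1.45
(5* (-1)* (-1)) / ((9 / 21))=35 / 3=11.67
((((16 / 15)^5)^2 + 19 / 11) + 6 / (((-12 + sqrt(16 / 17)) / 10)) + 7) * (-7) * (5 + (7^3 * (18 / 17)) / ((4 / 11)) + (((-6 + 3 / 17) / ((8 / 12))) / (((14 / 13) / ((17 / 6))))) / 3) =-5120954846310319897511 / 131125685625000000 + 14223945 * sqrt(17) / 20672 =-36216.77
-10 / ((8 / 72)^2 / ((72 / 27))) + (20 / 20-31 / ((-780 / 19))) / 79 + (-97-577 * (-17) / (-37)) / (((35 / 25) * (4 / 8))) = -6104026547 / 2279940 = -2677.28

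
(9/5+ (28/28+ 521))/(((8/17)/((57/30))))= 845937/400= 2114.84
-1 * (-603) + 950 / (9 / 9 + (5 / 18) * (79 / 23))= 881127 / 809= 1089.16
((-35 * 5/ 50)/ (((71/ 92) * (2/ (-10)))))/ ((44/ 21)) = 16905/ 1562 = 10.82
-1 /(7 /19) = -19 /7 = -2.71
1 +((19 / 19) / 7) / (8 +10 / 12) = 1.02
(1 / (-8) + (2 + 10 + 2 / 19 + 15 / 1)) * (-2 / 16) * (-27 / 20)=110727 / 24320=4.55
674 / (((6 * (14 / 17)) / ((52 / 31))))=148954 / 651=228.81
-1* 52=-52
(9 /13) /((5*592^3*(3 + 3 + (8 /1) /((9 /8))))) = 81 /1591330856960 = 0.00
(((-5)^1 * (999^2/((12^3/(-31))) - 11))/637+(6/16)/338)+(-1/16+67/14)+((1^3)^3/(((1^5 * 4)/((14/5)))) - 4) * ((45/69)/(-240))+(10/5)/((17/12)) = 152065738177/1036118720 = 146.76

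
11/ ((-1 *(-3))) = 11/ 3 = 3.67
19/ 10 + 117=1189/ 10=118.90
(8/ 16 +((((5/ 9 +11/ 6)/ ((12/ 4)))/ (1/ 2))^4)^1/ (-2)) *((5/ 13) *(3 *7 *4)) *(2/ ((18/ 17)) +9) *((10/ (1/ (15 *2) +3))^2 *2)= -8084608000000/ 389191959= -20772.80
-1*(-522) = 522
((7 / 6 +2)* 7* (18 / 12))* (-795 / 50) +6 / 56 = -147999 / 280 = -528.57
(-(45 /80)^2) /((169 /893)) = -72333 /43264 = -1.67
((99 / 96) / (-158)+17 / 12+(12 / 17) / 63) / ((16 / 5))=12827575 / 28879872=0.44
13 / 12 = 1.08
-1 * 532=-532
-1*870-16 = -886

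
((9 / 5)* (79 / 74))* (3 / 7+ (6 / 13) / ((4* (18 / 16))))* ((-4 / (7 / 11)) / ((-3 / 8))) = 403216 / 23569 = 17.11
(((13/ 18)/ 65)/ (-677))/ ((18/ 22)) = -11/ 548370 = -0.00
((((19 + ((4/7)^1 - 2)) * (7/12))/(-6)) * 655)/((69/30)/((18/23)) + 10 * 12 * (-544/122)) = 24572325/11685862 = 2.10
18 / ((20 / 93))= 837 / 10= 83.70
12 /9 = 1.33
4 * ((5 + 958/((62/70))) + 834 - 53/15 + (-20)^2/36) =10759304/1395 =7712.76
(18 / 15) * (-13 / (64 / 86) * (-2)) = 1677 / 40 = 41.92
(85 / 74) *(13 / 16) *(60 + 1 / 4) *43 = 11451115 / 4736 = 2417.89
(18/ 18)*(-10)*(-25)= 250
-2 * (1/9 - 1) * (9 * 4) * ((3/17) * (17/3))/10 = 32/5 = 6.40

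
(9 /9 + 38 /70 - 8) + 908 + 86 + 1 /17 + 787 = 1774.60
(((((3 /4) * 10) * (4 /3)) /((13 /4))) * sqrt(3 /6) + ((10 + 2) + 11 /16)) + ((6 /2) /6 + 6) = 20 * sqrt(2) /13 + 307 /16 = 21.36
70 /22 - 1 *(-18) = 233 /11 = 21.18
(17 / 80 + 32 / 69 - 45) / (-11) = 244667 / 60720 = 4.03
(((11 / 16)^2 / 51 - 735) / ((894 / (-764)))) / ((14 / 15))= 9164217245 / 13617408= 672.98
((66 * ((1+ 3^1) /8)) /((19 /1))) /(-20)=-33 /380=-0.09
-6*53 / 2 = -159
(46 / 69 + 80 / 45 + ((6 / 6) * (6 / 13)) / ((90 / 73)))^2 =2719201 / 342225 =7.95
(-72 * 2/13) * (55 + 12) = -9648/13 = -742.15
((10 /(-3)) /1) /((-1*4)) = 5 /6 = 0.83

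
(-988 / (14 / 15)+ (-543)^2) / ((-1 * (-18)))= 685511 / 42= 16321.69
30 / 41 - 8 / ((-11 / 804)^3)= 170467696122 / 54571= 3123778.13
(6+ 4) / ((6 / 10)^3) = 1250 / 27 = 46.30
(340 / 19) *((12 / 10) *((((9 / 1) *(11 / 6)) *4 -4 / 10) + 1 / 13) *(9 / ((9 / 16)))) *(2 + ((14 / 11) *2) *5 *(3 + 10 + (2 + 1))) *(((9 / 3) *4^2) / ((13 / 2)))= 465507606528 / 13585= 34266294.19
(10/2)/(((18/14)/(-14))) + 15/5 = -463/9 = -51.44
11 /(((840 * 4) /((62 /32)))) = 341 /53760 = 0.01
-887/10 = -88.70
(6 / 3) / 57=2 / 57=0.04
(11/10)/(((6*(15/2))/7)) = 77/450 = 0.17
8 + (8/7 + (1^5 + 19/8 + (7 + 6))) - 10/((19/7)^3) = 9609431/384104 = 25.02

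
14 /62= 0.23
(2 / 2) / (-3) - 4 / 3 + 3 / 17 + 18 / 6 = 77 / 51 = 1.51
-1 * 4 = -4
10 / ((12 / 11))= 55 / 6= 9.17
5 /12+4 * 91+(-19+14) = 4313 /12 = 359.42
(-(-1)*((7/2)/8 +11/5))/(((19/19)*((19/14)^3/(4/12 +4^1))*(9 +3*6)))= 940849/5555790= 0.17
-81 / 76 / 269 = -81 / 20444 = -0.00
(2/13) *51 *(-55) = -5610/13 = -431.54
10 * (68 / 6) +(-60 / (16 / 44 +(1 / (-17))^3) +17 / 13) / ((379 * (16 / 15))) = 174851160715 / 1548339312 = 112.93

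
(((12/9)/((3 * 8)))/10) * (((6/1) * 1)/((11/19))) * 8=76/165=0.46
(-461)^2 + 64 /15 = 3187879 /15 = 212525.27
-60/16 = -15/4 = -3.75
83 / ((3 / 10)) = 276.67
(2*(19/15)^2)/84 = 0.04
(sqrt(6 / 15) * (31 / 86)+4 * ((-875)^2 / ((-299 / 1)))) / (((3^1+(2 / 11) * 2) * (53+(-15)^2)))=-16843750 / 1537757+341 * sqrt(10) / 4422980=-10.95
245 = 245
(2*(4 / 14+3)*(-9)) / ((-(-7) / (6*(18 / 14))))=-22356 / 343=-65.18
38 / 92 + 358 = 16487 / 46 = 358.41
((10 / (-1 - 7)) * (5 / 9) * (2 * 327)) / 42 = -2725 / 252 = -10.81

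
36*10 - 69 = 291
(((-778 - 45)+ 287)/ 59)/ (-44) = 134/ 649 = 0.21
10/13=0.77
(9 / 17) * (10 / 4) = 45 / 34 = 1.32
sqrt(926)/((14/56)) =4 * sqrt(926) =121.72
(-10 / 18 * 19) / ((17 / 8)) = -760 / 153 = -4.97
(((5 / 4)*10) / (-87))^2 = 625 / 30276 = 0.02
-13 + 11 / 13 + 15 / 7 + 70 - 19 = 3730 / 91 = 40.99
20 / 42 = 10 / 21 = 0.48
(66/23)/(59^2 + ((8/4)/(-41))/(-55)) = 0.00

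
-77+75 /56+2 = -4125 /56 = -73.66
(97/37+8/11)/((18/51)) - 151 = -345571/2442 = -141.51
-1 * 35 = -35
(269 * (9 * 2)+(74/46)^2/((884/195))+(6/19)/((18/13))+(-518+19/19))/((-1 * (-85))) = 8869635431/174284340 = 50.89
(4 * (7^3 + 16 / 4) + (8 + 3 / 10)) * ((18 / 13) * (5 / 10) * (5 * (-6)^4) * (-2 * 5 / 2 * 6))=-2442966480 / 13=-187920498.46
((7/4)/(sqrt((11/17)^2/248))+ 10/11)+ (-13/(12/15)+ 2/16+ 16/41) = -53491/3608+ 119 * sqrt(62)/22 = 27.77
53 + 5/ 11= 588/ 11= 53.45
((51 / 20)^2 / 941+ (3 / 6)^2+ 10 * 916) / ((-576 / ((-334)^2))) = -96159060430189 / 54201600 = -1774100.03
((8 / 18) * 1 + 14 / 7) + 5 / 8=221 / 72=3.07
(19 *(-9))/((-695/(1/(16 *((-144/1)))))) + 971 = 971.00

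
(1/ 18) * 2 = 1/ 9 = 0.11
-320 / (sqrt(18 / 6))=-320 *sqrt(3) / 3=-184.75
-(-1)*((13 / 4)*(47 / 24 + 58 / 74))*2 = 31655 / 1776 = 17.82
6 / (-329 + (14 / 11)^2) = -0.02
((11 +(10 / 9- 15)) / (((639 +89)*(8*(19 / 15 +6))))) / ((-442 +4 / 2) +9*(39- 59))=1 / 9082752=0.00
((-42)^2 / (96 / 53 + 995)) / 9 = 10388 / 52831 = 0.20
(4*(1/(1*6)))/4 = 1/6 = 0.17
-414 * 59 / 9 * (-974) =2643436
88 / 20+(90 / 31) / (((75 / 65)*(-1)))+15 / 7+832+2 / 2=908174 / 1085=837.03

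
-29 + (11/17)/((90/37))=-43963/1530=-28.73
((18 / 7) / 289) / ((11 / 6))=108 / 22253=0.00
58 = 58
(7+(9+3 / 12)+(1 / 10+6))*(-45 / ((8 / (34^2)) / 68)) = -19764999 / 2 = -9882499.50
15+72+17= 104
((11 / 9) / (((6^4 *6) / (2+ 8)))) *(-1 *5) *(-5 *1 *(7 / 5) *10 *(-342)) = -182875 / 972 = -188.14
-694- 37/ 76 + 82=-46549/ 76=-612.49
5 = 5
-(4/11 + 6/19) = -142/209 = -0.68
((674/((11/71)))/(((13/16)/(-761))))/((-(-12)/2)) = -291335152/429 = -679102.92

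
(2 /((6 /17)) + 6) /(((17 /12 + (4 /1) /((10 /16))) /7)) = 700 /67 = 10.45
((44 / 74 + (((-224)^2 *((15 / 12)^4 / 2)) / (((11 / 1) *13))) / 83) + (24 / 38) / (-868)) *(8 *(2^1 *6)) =1000225997280 / 1810627819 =552.42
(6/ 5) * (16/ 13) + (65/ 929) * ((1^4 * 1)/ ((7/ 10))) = 666538/ 422695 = 1.58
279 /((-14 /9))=-2511 /14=-179.36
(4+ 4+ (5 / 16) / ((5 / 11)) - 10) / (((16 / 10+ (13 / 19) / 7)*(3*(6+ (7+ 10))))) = -4655 / 415472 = -0.01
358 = 358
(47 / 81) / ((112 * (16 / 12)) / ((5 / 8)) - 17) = 235 / 89883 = 0.00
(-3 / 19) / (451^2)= -3 / 3864619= -0.00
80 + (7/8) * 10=355/4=88.75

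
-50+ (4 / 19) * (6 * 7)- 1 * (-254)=4044 / 19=212.84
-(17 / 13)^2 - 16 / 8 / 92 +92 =701745 / 7774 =90.27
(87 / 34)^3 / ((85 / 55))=7243533 / 668168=10.84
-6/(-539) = 6/539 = 0.01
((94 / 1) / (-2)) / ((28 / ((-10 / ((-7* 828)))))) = -235 / 81144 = -0.00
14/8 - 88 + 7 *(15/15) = -317/4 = -79.25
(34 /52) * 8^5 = 278528 /13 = 21425.23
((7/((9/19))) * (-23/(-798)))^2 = 529/2916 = 0.18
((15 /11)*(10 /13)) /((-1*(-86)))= 75 /6149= 0.01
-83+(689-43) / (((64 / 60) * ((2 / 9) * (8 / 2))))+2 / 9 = 344765 / 576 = 598.55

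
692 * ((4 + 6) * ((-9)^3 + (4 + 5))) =-4982400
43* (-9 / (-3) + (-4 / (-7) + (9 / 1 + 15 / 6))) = 9073 / 14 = 648.07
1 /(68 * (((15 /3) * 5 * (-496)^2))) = 1 /418227200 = 0.00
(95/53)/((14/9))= 855/742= 1.15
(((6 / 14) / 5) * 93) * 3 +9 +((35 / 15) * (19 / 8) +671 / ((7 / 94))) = 9049.03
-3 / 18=-1 / 6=-0.17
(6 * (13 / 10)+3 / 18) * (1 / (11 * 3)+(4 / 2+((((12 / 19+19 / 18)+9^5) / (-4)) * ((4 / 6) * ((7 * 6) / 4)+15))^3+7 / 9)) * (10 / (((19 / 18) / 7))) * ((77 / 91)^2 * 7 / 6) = -1194998167692458179209807305119 / 79043335488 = -15118265952654254711.22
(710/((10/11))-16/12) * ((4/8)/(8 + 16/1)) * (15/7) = 11695/336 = 34.81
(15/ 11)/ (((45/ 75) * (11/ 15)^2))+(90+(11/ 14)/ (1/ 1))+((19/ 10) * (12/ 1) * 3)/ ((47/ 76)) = 900390913/ 4378990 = 205.62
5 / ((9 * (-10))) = -1 / 18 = -0.06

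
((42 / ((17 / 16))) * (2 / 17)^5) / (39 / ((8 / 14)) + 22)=86016 / 8713662409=0.00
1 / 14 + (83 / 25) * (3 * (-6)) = -20891 / 350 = -59.69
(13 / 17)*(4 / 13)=4 / 17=0.24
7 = 7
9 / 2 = 4.50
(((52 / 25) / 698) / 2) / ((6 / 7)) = 0.00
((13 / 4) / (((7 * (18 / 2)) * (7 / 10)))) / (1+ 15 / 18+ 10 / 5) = 65 / 3381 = 0.02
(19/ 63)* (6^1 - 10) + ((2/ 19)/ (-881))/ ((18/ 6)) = -1272206/ 1054557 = -1.21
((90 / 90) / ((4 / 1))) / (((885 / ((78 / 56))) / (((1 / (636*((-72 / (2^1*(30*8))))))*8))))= -0.00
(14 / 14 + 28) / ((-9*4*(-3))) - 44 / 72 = -37 / 108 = -0.34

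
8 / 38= 4 / 19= 0.21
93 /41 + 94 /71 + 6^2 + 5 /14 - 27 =527739 /40754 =12.95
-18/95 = -0.19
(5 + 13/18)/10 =0.57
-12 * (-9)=108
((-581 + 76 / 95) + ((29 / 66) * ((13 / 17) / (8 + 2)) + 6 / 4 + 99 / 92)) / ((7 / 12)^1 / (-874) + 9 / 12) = -5664012328 / 7348165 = -770.81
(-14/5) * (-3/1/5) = 42/25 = 1.68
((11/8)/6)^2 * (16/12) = 121/1728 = 0.07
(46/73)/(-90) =-23/3285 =-0.01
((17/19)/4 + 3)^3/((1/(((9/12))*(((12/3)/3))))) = 14706125/438976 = 33.50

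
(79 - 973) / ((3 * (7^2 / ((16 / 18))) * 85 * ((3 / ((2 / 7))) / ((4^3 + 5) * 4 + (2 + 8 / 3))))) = -4014656 / 2361555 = -1.70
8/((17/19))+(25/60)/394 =718741/80376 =8.94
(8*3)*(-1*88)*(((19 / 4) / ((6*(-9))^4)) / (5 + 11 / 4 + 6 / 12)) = -76 / 531441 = -0.00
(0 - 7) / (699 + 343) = -7 / 1042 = -0.01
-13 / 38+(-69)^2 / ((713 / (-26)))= -204919 / 1178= -173.96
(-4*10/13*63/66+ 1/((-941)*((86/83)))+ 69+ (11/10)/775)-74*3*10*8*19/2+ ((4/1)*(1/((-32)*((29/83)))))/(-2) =-1754606872391518007/10403603782000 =-168653.76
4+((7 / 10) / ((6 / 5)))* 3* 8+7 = 25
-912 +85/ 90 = -16399/ 18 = -911.06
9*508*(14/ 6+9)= 51816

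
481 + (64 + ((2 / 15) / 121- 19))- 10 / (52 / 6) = 12383771 / 23595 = 524.85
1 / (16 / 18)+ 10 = 89 / 8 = 11.12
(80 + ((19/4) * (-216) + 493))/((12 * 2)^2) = -151/192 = -0.79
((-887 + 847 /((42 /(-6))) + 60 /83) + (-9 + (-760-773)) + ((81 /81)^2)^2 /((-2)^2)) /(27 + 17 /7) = -5923939 /68392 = -86.62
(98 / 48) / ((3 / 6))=49 / 12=4.08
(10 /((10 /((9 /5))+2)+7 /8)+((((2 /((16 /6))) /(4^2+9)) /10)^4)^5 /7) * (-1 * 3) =-15120000000000000000000000000000000000000000000000006349434394221 /4249000000000000000000000000000000000000000000000000000000000000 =-3.56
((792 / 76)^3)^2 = 60254729561664 / 47045881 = 1280765.25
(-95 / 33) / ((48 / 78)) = -1235 / 264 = -4.68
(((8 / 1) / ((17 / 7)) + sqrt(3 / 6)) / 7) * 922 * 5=2305 * sqrt(2) / 7 + 36880 / 17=2635.09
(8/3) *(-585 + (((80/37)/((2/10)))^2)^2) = 196028926520/5622483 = 34865.19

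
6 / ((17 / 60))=360 / 17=21.18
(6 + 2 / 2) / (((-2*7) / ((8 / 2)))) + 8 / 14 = -10 / 7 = -1.43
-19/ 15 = -1.27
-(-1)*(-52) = -52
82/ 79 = 1.04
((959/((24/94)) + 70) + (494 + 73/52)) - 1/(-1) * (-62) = 166120/39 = 4259.49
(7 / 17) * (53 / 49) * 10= 530 / 119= 4.45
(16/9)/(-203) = -16/1827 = -0.01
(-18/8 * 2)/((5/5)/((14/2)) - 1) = 21/4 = 5.25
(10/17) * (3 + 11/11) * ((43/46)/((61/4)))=3440/23851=0.14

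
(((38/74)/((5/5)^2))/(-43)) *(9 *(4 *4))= -1.72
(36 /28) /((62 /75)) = 675 /434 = 1.56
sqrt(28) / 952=sqrt(7) / 476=0.01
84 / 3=28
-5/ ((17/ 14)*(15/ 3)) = -14/ 17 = -0.82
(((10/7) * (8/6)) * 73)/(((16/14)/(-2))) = -730/3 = -243.33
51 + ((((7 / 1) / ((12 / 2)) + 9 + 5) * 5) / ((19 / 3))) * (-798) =-9504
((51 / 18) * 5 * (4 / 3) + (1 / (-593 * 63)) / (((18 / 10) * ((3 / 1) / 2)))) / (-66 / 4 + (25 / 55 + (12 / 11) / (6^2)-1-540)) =-419167760 / 12360860253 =-0.03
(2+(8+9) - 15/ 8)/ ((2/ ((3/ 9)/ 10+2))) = 17.41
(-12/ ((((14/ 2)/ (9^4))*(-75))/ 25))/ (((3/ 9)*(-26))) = -39366/ 91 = -432.59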